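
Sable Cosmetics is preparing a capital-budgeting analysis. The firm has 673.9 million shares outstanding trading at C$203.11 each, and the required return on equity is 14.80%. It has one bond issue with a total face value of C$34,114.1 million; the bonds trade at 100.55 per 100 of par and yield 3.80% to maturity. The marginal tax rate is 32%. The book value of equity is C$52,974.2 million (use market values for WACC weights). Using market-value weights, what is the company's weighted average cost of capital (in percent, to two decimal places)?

Market value of equity E = 203.11 × 673.9m = 136875.829m. Market value of debt D = 34114.1m × 100.55/100 = 34301.72755m.
Total capital V = 136875.829 + 34301.72755 = 171177.55655.
Equity: weight = 136875.829/171177.55655 = 0.7996; cost = 14.8%.
Bonds outstanding: weight = 34301.72755/171177.55655 = 0.2004; after-tax cost = 3.8% × (1 − 32%) = 2.5840%.
WACC = 0.7996 × 14.8000% + 0.2004 × 2.5840% = 12.3521%.

12.35%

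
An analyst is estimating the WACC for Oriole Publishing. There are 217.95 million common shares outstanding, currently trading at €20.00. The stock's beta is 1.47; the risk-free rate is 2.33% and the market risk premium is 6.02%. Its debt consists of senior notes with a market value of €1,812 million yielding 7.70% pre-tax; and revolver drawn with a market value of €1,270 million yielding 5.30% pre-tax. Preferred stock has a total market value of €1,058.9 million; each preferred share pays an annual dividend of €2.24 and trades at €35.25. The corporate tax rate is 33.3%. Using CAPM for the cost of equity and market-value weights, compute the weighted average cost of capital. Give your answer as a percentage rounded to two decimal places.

8.15%

Cost of equity via CAPM: Re = 2.33% + 1.47 × 6.02% = 11.1794%.
Cost of preferred: Rp = 2.24 / 35.25 = 6.3546%.
Market value of equity E = 20.0 × 217.95m = 4359m.
Total capital V = 4359 + 1058.9 + 1812 + 1270 = 8499.9.
Equity: weight = 4359/8499.9 = 0.5128; cost = 11.1794%.
Preferred: weight = 1058.9/8499.9 = 0.1246; cost = 6.3546%.
Senior notes: weight = 1812/8499.9 = 0.2132; after-tax cost = 7.7% × (1 − 33.3%) = 5.1359%.
Revolver drawn: weight = 1270/8499.9 = 0.1494; after-tax cost = 5.3% × (1 − 33.3%) = 3.5351%.
WACC = 0.5128 × 11.1794% + 0.1246 × 6.3546% + 0.2132 × 5.1359% + 0.1494 × 3.5351% = 8.1478%.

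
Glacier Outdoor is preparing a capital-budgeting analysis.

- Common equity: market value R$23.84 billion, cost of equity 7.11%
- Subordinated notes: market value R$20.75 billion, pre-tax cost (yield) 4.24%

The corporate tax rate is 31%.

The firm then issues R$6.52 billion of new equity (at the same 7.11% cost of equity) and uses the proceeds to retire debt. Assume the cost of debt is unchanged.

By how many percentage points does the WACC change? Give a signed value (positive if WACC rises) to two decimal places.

+0.61 pp

Current WACC:
Total capital V = 23.84 + 20.75 = 44.59.
Equity: weight = 23.84/44.59 = 0.5346; cost = 7.11%.
Subordinated notes: weight = 20.75/44.59 = 0.4654; after-tax cost = 4.24% × (1 − 31%) = 2.9256%.
WACC = 0.5346 × 7.1100% + 0.4654 × 2.9256% = 5.1628%.
After the change:
Total capital V = 30.36 + 14.23 = 44.59.
Equity: weight = 30.36/44.59 = 0.6809; cost = 7.11%.
Subordinated notes: weight = 14.23/44.59 = 0.3191; after-tax cost = 4.24% × (1 − 31%) = 2.9256%.
WACC = 0.6809 × 7.1100% + 0.3191 × 2.9256% = 5.7746%.
Change in WACC = 5.7746% − 5.1628% = 0.6118 pp.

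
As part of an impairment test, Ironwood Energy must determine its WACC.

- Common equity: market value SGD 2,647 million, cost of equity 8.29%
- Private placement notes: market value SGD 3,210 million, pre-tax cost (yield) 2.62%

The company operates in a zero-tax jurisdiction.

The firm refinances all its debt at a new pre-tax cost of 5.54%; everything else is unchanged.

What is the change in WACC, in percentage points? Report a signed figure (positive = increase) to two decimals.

+1.60 pp

Current WACC:
Total capital V = 2647 + 3210 = 5857.
Equity: weight = 2647/5857 = 0.4519; cost = 8.29%.
Private placement notes: weight = 3210/5857 = 0.5481; after-tax cost = 2.62% × (1 − 0%) = 2.6200%.
WACC = 0.4519 × 8.2900% + 0.5481 × 2.6200% = 5.1825%.
After the change:
Total capital V = 2647 + 3210 = 5857.
Equity: weight = 2647/5857 = 0.4519; cost = 8.29%.
Private placement notes: weight = 3210/5857 = 0.5481; after-tax cost = 5.54% × (1 − 0%) = 5.5400%.
WACC = 0.4519 × 8.2900% + 0.5481 × 5.5400% = 6.7828%.
Change in WACC = 6.7828% − 5.1825% = 1.6003 pp.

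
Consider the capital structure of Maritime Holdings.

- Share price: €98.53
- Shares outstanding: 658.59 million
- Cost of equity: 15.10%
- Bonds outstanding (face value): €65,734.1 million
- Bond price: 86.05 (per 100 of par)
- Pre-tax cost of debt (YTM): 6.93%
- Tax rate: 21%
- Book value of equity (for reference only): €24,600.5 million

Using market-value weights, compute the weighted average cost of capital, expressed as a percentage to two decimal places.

10.62%

Market value of equity E = 98.53 × 658.59m = 64890.8727m. Market value of debt D = 65734.1m × 86.05/100 = 56564.19305m.
Total capital V = 64890.8727 + 56564.19305 = 121455.06575.
Equity: weight = 64890.8727/121455.06575 = 0.5343; cost = 15.1%.
Bonds outstanding: weight = 56564.19305/121455.06575 = 0.4657; after-tax cost = 6.93% × (1 − 21%) = 5.4747%.
WACC = 0.5343 × 15.1000% + 0.4657 × 5.4747% = 10.6173%.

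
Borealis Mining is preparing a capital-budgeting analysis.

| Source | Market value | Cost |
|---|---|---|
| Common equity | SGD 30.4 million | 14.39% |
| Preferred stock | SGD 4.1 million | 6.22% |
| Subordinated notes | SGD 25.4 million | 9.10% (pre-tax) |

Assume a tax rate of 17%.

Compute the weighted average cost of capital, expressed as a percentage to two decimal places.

Total capital V = 30.4 + 4.1 + 25.4 = 59.9.
Equity: weight = 30.4/59.9 = 0.5075; cost = 14.39%.
Preferred: weight = 4.1/59.9 = 0.0684; cost = 6.22%.
Subordinated notes: weight = 25.4/59.9 = 0.4240; after-tax cost = 9.1% × (1 − 17%) = 7.5530%.
WACC = 0.5075 × 14.3900% + 0.0684 × 6.2200% + 0.4240 × 7.5530% = 10.9316%.

10.93%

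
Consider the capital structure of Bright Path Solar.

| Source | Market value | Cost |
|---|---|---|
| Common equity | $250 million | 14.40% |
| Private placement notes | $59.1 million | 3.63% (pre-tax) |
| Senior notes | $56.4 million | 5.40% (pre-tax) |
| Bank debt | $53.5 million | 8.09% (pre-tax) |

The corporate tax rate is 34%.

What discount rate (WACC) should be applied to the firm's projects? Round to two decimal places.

10.09%

Total capital V = 250 + 59.1 + 56.4 + 53.5 = 419.
Equity: weight = 250/419 = 0.5967; cost = 14.4%.
Private placement notes: weight = 59.1/419 = 0.1411; after-tax cost = 3.63% × (1 − 34%) = 2.3958%.
Senior notes: weight = 56.4/419 = 0.1346; after-tax cost = 5.4% × (1 − 34%) = 3.5640%.
Bank debt: weight = 53.5/419 = 0.1277; after-tax cost = 8.09% × (1 − 34%) = 5.3394%.
WACC = 0.5967 × 14.4000% + 0.1411 × 2.3958% + 0.1346 × 3.5640% + 0.1277 × 5.3394% = 10.0913%.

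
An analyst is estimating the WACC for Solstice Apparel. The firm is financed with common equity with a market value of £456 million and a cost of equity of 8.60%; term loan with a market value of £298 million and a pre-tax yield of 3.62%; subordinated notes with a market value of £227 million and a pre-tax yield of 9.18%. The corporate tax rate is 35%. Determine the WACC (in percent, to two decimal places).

Total capital V = 456 + 298 + 227 = 981.
Equity: weight = 456/981 = 0.4648; cost = 8.6%.
Term loan: weight = 298/981 = 0.3038; after-tax cost = 3.62% × (1 − 35%) = 2.3530%.
Subordinated notes: weight = 227/981 = 0.2314; after-tax cost = 9.18% × (1 − 35%) = 5.9670%.
WACC = 0.4648 × 8.6000% + 0.3038 × 2.3530% + 0.2314 × 5.9670% = 6.0931%.

6.09%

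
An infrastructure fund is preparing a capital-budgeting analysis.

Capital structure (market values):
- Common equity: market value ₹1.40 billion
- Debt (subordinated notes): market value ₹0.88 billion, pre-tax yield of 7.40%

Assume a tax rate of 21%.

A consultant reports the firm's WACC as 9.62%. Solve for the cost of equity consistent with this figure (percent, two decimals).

Total capital V = 1.4 + 0.88 = 2.28.
Equity weight = 1.4/2.28 = 0.6140.
Subordinated notes weight = 0.88/2.28 = 0.3860.
Debt contribution = 0.3860 × 7.4% × (1 − 21%) = 2.2564%.
Required equity contribution = 9.62% − 2.2564% = 7.3636%.
Re = 7.3636% / 0.6140 = 11.9922%.

11.99%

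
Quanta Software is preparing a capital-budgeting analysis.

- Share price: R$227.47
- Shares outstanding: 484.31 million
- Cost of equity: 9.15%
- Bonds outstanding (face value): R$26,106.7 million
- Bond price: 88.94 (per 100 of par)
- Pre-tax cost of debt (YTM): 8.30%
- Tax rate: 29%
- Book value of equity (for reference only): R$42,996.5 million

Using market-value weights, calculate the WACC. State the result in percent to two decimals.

8.58%

Market value of equity E = 227.47 × 484.31m = 110165.9957m. Market value of debt D = 26106.7m × 88.94/100 = 23219.29898m.
Total capital V = 110165.9957 + 23219.29898 = 133385.29468.
Equity: weight = 110165.9957/133385.29468 = 0.8259; cost = 9.15%.
Bonds outstanding: weight = 23219.29898/133385.29468 = 0.1741; after-tax cost = 8.3% × (1 − 29%) = 5.8930%.
WACC = 0.8259 × 9.1500% + 0.1741 × 5.8930% = 8.5830%.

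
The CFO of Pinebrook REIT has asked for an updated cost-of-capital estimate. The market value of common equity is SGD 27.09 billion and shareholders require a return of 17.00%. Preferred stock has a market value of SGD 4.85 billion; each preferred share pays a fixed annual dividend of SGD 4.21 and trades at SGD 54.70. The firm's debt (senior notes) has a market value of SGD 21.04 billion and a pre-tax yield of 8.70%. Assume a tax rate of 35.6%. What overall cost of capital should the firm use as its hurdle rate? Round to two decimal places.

11.62%

Cost of preferred: Rp = 4.21 / 54.7 = 7.6965%.
Total capital V = 27.09 + 4.85 + 21.04 = 52.98.
Equity: weight = 27.09/52.98 = 0.5113; cost = 17%.
Preferred: weight = 4.85/52.98 = 0.0915; cost = 7.6965%.
Senior notes: weight = 21.04/52.98 = 0.3971; after-tax cost = 8.7% × (1 − 35.6%) = 5.6028%.
WACC = 0.5113 × 17.0000% + 0.0915 × 7.6965% + 0.3971 × 5.6028% = 11.6221%.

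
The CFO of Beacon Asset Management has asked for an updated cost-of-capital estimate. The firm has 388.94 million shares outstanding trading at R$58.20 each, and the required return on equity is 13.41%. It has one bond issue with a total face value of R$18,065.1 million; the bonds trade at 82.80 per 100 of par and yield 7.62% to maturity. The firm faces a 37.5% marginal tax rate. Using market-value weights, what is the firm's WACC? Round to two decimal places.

Market value of equity E = 58.2 × 388.94m = 22636.308m. Market value of debt D = 18065.1m × 82.8/100 = 14957.9028m.
Total capital V = 22636.308 + 14957.9028 = 37594.2108.
Equity: weight = 22636.308/37594.2108 = 0.6021; cost = 13.41%.
Bonds outstanding: weight = 14957.9028/37594.2108 = 0.3979; after-tax cost = 7.62% × (1 − 37.5%) = 4.7625%.
WACC = 0.6021 × 13.4100% + 0.3979 × 4.7625% = 9.9694%.

9.97%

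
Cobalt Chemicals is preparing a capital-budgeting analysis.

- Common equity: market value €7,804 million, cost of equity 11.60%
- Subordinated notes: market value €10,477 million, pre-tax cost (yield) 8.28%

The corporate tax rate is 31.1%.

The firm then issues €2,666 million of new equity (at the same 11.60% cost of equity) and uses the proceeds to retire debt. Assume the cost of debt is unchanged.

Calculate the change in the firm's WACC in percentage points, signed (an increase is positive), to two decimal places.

Current WACC:
Total capital V = 7804 + 10477 = 18281.
Equity: weight = 7804/18281 = 0.4269; cost = 11.6%.
Subordinated notes: weight = 10477/18281 = 0.5731; after-tax cost = 8.28% × (1 − 31.1%) = 5.7049%.
WACC = 0.4269 × 11.6000% + 0.5731 × 5.7049% = 8.2215%.
After the change:
Total capital V = 10470 + 7811 = 18281.
Equity: weight = 10470/18281 = 0.5727; cost = 11.6%.
Subordinated notes: weight = 7811/18281 = 0.4273; after-tax cost = 8.28% × (1 − 31.1%) = 5.7049%.
WACC = 0.5727 × 11.6000% + 0.4273 × 5.7049% = 9.0812%.
Change in WACC = 9.0812% − 8.2215% = 0.8597 pp.

+0.86 pp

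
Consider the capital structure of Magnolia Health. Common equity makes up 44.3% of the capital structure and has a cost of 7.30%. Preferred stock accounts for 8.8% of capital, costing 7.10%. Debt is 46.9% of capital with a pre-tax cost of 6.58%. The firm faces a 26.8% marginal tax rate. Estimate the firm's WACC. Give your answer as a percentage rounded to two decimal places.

After-tax cost of debt = 6.58% × (1 − 26.8%) = 4.8166%.
WACC = 0.443 × 7.3000% + 0.088 × 7.1000% + 0.469 × 4.8166% = 6.1177%.

6.12%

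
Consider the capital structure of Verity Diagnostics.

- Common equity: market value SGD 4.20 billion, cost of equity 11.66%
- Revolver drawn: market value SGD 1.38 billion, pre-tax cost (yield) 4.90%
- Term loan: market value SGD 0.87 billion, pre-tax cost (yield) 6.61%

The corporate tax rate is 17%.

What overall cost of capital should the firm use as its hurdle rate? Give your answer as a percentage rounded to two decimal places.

Total capital V = 4.2 + 1.38 + 0.87 = 6.45.
Equity: weight = 4.2/6.45 = 0.6512; cost = 11.66%.
Revolver drawn: weight = 1.38/6.45 = 0.2140; after-tax cost = 4.9% × (1 − 17%) = 4.0670%.
Term loan: weight = 0.87/6.45 = 0.1349; after-tax cost = 6.61% × (1 − 17%) = 5.4863%.
WACC = 0.6512 × 11.6600% + 0.2140 × 4.0670% + 0.1349 × 5.4863% = 9.2027%.

9.20%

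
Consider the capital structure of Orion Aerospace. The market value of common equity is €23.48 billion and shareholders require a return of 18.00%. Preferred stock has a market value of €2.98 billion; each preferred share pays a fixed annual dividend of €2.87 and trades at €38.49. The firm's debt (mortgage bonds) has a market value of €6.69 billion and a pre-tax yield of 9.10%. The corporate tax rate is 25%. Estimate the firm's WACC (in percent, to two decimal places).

Cost of preferred: Rp = 2.87 / 38.49 = 7.4565%.
Total capital V = 23.48 + 2.98 + 6.69 = 33.15.
Equity: weight = 23.48/33.15 = 0.7083; cost = 18%.
Preferred: weight = 2.98/33.15 = 0.0899; cost = 7.4565%.
Mortgage bonds: weight = 6.69/33.15 = 0.2018; after-tax cost = 9.1% × (1 − 25%) = 6.8250%.
WACC = 0.7083 × 18.0000% + 0.0899 × 7.4565% + 0.2018 × 6.8250% = 14.7970%.

14.80%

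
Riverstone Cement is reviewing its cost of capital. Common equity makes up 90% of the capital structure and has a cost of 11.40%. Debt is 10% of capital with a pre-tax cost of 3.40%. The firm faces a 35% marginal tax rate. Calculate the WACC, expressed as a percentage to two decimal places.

10.48%

After-tax cost of debt = 3.4% × (1 − 35%) = 2.2100%.
WACC = 0.900 × 11.4000% + 0.100 × 2.2100% = 10.4810%.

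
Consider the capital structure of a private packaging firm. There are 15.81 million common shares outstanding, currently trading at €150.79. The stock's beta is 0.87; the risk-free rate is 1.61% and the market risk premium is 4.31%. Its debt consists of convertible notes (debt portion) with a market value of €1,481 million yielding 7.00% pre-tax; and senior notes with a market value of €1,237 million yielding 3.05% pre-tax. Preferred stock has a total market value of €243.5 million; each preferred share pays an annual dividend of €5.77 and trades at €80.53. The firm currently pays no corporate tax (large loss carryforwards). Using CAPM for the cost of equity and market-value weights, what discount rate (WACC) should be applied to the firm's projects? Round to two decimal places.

Cost of equity via CAPM: Re = 1.61% + 0.87 × 4.31% = 5.3597%.
Cost of preferred: Rp = 5.77 / 80.53 = 7.1650%.
Market value of equity E = 150.79 × 15.81m = 2383.9899m.
Total capital V = 2383.9899 + 243.5 + 1481 + 1237 = 5345.4899.
Equity: weight = 2383.9899/5345.4899 = 0.4460; cost = 5.3597%.
Preferred: weight = 243.5/5345.4899 = 0.0456; cost = 7.165%.
Convertible notes (debt portion): weight = 1481/5345.4899 = 0.2771; after-tax cost = 7% × (1 − 0%) = 7.0000%.
Senior notes: weight = 1237/5345.4899 = 0.2314; after-tax cost = 3.05% × (1 − 0%) = 3.0500%.
WACC = 0.4460 × 5.3597% + 0.0456 × 7.1650% + 0.2771 × 7.0000% + 0.2314 × 3.0500% = 5.3619%.

5.36%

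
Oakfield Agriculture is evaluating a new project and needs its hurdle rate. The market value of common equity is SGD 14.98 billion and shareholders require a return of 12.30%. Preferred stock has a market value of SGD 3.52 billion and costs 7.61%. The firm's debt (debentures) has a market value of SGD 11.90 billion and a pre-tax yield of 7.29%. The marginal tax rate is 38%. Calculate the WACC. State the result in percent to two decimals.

Total capital V = 14.98 + 3.52 + 11.9 = 30.4.
Equity: weight = 14.98/30.4 = 0.4928; cost = 12.3%.
Preferred: weight = 3.52/30.4 = 0.1158; cost = 7.61%.
Debentures: weight = 11.9/30.4 = 0.3914; after-tax cost = 7.29% × (1 − 38%) = 4.5198%.
WACC = 0.4928 × 12.3000% + 0.1158 × 7.6100% + 0.3914 × 4.5198% = 8.7114%.

8.71%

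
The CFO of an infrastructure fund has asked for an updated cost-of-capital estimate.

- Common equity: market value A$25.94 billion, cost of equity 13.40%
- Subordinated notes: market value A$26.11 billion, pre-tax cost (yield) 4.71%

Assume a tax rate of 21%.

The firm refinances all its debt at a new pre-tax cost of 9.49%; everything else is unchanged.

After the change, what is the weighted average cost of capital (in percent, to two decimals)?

After the change:
Total capital V = 25.94 + 26.11 = 52.05.
Equity: weight = 25.94/52.05 = 0.4984; cost = 13.4%.
Subordinated notes: weight = 26.11/52.05 = 0.5016; after-tax cost = 9.49% × (1 − 21%) = 7.4971%.
WACC = 0.4984 × 13.4000% + 0.5016 × 7.4971% = 10.4389%.

10.44%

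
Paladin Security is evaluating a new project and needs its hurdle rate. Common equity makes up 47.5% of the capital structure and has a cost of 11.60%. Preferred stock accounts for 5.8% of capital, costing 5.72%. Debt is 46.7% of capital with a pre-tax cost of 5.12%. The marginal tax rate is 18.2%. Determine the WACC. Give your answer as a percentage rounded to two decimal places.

After-tax cost of debt = 5.12% × (1 − 18.2%) = 4.1882%.
WACC = 0.475 × 11.6000% + 0.058 × 5.7200% + 0.467 × 4.1882% = 7.7976%.

7.80%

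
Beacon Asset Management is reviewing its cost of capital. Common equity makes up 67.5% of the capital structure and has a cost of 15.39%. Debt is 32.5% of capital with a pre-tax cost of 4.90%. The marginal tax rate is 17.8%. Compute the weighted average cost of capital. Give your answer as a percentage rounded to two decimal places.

11.70%

After-tax cost of debt = 4.9% × (1 − 17.8%) = 4.0278%.
WACC = 0.675 × 15.3900% + 0.325 × 4.0278% = 11.6973%.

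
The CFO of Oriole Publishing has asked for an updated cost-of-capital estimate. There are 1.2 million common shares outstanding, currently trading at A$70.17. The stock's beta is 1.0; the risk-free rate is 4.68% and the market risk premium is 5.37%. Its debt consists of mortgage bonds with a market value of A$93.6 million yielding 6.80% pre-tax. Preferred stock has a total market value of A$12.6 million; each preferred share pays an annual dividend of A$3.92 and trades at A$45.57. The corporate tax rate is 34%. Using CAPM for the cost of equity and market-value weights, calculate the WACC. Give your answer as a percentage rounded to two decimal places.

Cost of equity via CAPM: Re = 4.68% + 1.0 × 5.37% = 10.0500%.
Cost of preferred: Rp = 3.92 / 45.57 = 8.6022%.
Market value of equity E = 70.17 × 1.2m = 84.204m.
Total capital V = 84.204 + 12.6 + 93.6 = 190.404.
Equity: weight = 84.204/190.404 = 0.4422; cost = 10.05%.
Preferred: weight = 12.6/190.404 = 0.0662; cost = 8.6022%.
Mortgage bonds: weight = 93.6/190.404 = 0.4916; after-tax cost = 6.8% × (1 − 34%) = 4.4880%.
WACC = 0.4422 × 10.0500% + 0.0662 × 8.6022% + 0.4916 × 4.4880% = 7.2200%.

7.22%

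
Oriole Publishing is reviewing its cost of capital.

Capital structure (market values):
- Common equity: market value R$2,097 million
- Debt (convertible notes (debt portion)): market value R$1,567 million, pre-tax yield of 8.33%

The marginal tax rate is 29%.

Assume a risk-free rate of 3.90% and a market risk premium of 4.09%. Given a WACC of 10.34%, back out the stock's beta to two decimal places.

2.38

Total capital V = 2097 + 1567 = 3664.
Equity weight = 2097/3664 = 0.5723.
Convertible notes (debt portion) weight = 1567/3664 = 0.4277.
Debt contribution = 0.4277 × 8.33% × (1 − 29%) = 2.5294%.
Required equity contribution = 10.34% − 2.5294% = 7.8106%  ⇒  Re = 13.6471%.
CAPM: 13.6471% = 3.9% + β × 4.09%  ⇒  β = 2.3832.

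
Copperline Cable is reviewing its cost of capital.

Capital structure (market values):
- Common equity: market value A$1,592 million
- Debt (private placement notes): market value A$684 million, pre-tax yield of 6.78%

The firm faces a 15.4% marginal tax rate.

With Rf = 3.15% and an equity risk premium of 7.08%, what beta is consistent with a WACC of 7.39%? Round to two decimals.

Total capital V = 1592 + 684 = 2276.
Equity weight = 1592/2276 = 0.6995.
Private placement notes weight = 684/2276 = 0.3005.
Debt contribution = 0.3005 × 6.78% × (1 − 15.4%) = 1.7238%.
Required equity contribution = 7.39% − 1.7238% = 5.6662%  ⇒  Re = 8.1007%.
CAPM: 8.1007% = 3.15% + β × 7.08%  ⇒  β = 0.6992.

0.70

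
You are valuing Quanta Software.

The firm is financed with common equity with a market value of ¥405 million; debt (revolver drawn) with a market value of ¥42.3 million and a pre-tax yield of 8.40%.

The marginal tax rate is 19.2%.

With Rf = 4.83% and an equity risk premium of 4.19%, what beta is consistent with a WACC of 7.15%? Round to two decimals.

Total capital V = 405 + 42.3 = 447.3.
Equity weight = 405/447.3 = 0.9054.
Revolver drawn weight = 42.3/447.3 = 0.0946.
Debt contribution = 0.0946 × 8.4% × (1 − 19.2%) = 0.6418%.
Required equity contribution = 7.15% − 0.6418% = 6.5082%  ⇒  Re = 7.1879%.
CAPM: 7.1879% = 4.83% + β × 4.19%  ⇒  β = 0.5627.

0.56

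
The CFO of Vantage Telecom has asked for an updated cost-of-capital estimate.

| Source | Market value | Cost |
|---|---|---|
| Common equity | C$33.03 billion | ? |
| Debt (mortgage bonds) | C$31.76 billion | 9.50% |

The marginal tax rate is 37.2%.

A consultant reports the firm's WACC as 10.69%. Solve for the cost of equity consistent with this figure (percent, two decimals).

Total capital V = 33.03 + 31.76 = 64.79.
Equity weight = 33.03/64.79 = 0.5098.
Mortgage bonds weight = 31.76/64.79 = 0.4902.
Debt contribution = 0.4902 × 9.5% × (1 − 37.2%) = 2.9245%.
Required equity contribution = 10.69% − 2.9245% = 7.7655%.
Re = 7.7655% / 0.5098 = 15.2324%.

15.23%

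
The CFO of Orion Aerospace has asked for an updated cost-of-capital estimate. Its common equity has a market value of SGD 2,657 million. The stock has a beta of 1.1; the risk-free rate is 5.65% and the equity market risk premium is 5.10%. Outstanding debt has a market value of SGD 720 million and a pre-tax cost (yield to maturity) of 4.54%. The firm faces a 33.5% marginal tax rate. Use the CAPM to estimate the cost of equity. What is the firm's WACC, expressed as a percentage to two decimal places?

Cost of equity via CAPM: Re = 5.65% + 1.1 × 5.1% = 11.2600%.
Total capital V = 2657 + 720 = 3377.
Equity: weight = 2657/3377 = 0.7868; cost = 11.26%.
Debt: weight = 720/3377 = 0.2132; after-tax cost = 4.54% × (1 − 33.5%) = 3.0191%.
WACC = 0.7868 × 11.2600% + 0.2132 × 3.0191% = 9.5030%.

9.50%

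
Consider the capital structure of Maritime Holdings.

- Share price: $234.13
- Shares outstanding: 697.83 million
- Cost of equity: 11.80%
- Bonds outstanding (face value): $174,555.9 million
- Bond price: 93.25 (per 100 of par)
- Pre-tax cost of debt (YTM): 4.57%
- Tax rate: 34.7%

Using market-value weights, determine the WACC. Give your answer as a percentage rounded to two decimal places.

Market value of equity E = 234.13 × 697.83m = 163382.9379m. Market value of debt D = 174555.9m × 93.25/100 = 162773.37675m.
Total capital V = 163382.9379 + 162773.37675 = 326156.31465.
Equity: weight = 163382.9379/326156.31465 = 0.5009; cost = 11.8%.
Bonds outstanding: weight = 162773.37675/326156.31465 = 0.4991; after-tax cost = 4.57% × (1 − 34.7%) = 2.9842%.
WACC = 0.5009 × 11.8000% + 0.4991 × 2.9842% = 7.4003%.

7.40%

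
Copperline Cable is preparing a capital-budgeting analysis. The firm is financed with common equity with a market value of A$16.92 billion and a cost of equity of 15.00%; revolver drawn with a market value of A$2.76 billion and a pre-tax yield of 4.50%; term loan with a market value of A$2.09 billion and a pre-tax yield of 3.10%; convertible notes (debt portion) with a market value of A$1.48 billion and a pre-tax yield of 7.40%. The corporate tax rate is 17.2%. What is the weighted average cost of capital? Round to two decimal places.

11.98%

Total capital V = 16.92 + 2.76 + 2.09 + 1.48 = 23.25.
Equity: weight = 16.92/23.25 = 0.7277; cost = 15%.
Revolver drawn: weight = 2.76/23.25 = 0.1187; after-tax cost = 4.5% × (1 − 17.2%) = 3.7260%.
Term loan: weight = 2.09/23.25 = 0.0899; after-tax cost = 3.1% × (1 − 17.2%) = 2.5668%.
Convertible notes (debt portion): weight = 1.48/23.25 = 0.0637; after-tax cost = 7.4% × (1 − 17.2%) = 6.1272%.
WACC = 0.7277 × 15.0000% + 0.1187 × 3.7260% + 0.0899 × 2.5668% + 0.0637 × 6.1272% = 11.9792%.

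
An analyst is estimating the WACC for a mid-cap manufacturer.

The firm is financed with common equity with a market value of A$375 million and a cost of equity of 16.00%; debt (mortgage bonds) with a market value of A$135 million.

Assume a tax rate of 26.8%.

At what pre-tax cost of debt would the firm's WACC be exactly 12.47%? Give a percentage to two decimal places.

Total capital V = 375 + 135 = 510.
Equity weight = 375/510 = 0.7353.
Mortgage bonds weight = 135/510 = 0.2647.
Equity contribution = 0.7353 × 16% = 11.7647%.
Remaining for debt = 12.47% − 11.7647% = 0.7053%.
Rd × (1 − 26.8%) × 0.2647 = 0.7053%  ⇒  Rd = 3.6400%.

3.64%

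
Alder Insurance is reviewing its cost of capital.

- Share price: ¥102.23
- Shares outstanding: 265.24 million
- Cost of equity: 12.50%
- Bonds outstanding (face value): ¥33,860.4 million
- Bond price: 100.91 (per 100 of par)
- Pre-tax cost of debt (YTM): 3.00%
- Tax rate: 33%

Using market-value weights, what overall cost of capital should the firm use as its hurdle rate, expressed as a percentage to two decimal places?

Market value of equity E = 102.23 × 265.24m = 27115.4852m. Market value of debt D = 33860.4m × 100.91/100 = 34168.52964m.
Total capital V = 27115.4852 + 34168.52964 = 61284.01484.
Equity: weight = 27115.4852/61284.01484 = 0.4425; cost = 12.5%.
Bonds outstanding: weight = 34168.52964/61284.01484 = 0.5575; after-tax cost = 3% × (1 − 33%) = 2.0100%.
WACC = 0.4425 × 12.5000% + 0.5575 × 2.0100% = 6.6514%.

6.65%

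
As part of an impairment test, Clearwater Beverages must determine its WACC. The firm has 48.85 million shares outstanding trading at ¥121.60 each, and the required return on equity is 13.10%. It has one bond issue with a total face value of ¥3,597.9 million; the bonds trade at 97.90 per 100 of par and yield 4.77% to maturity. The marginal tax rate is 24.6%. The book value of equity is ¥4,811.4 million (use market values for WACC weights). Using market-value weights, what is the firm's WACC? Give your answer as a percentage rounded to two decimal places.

Market value of equity E = 121.6 × 48.85m = 5940.16m. Market value of debt D = 3597.9m × 97.9/100 = 3522.3441m.
Total capital V = 5940.16 + 3522.3441 = 9462.5041.
Equity: weight = 5940.16/9462.5041 = 0.6278; cost = 13.1%.
Bonds outstanding: weight = 3522.3441/9462.5041 = 0.3722; after-tax cost = 4.77% × (1 − 24.6%) = 3.5966%.
WACC = 0.6278 × 13.1000% + 0.3722 × 3.5966% = 9.5624%.

9.56%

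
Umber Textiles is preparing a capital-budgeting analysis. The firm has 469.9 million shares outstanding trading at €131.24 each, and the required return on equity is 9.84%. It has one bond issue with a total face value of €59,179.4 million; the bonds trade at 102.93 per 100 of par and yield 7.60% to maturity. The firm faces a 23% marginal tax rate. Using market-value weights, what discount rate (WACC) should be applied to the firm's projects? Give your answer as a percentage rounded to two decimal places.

7.86%

Market value of equity E = 131.24 × 469.9m = 61669.676m. Market value of debt D = 59179.4m × 102.93/100 = 60913.35642m.
Total capital V = 61669.676 + 60913.35642 = 122583.03242.
Equity: weight = 61669.676/122583.03242 = 0.5031; cost = 9.84%.
Bonds outstanding: weight = 60913.35642/122583.03242 = 0.4969; after-tax cost = 7.6% × (1 − 23%) = 5.8520%.
WACC = 0.5031 × 9.8400% + 0.4969 × 5.8520% = 7.8583%.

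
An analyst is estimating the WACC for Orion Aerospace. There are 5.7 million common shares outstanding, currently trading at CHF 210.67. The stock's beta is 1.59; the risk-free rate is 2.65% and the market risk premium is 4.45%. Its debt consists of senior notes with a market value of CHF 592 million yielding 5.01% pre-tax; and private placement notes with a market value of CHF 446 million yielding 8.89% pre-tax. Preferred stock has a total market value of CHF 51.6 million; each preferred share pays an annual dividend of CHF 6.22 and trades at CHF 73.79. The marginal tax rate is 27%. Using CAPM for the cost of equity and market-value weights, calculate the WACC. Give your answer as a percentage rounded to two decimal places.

Cost of equity via CAPM: Re = 2.65% + 1.59 × 4.45% = 9.7255%.
Cost of preferred: Rp = 6.22 / 73.79 = 8.4293%.
Market value of equity E = 210.67 × 5.7m = 1200.819m.
Total capital V = 1200.819 + 51.6 + 592 + 446 = 2290.419.
Equity: weight = 1200.819/2290.419 = 0.5243; cost = 9.7255%.
Preferred: weight = 51.6/2290.419 = 0.0225; cost = 8.4293%.
Senior notes: weight = 592/2290.419 = 0.2585; after-tax cost = 5.01% × (1 − 27%) = 3.6573%.
Private placement notes: weight = 446/2290.419 = 0.1947; after-tax cost = 8.89% × (1 − 27%) = 6.4897%.
WACC = 0.5243 × 9.7255% + 0.0225 × 8.4293% + 0.2585 × 3.6573% + 0.1947 × 6.4897% = 7.4978%.

7.50%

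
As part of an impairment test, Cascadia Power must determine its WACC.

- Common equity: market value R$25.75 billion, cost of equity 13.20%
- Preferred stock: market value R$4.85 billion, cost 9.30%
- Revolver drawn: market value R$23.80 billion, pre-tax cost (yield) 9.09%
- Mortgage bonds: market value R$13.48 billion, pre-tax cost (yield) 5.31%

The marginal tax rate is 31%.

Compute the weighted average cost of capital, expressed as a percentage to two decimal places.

8.60%

Total capital V = 25.75 + 4.85 + 23.8 + 13.48 = 67.88.
Equity: weight = 25.75/67.88 = 0.3793; cost = 13.2%.
Preferred: weight = 4.85/67.88 = 0.0714; cost = 9.3%.
Revolver drawn: weight = 23.8/67.88 = 0.3506; after-tax cost = 9.09% × (1 − 31%) = 6.2721%.
Mortgage bonds: weight = 13.48/67.88 = 0.1986; after-tax cost = 5.31% × (1 − 31%) = 3.6639%.
WACC = 0.3793 × 13.2000% + 0.0714 × 9.3000% + 0.3506 × 6.2721% + 0.1986 × 3.6639% = 8.5986%.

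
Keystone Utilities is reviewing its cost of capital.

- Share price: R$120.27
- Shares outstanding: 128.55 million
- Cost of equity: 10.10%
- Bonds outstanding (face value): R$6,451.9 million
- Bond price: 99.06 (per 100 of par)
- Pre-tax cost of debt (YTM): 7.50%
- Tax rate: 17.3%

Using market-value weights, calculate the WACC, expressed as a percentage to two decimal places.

8.96%

Market value of equity E = 120.27 × 128.55m = 15460.7085m. Market value of debt D = 6451.9m × 99.06/100 = 6391.25214m.
Total capital V = 15460.7085 + 6391.25214 = 21851.96064.
Equity: weight = 15460.7085/21851.96064 = 0.7075; cost = 10.1%.
Bonds outstanding: weight = 6391.25214/21851.96064 = 0.2925; after-tax cost = 7.5% × (1 − 17.3%) = 6.2025%.
WACC = 0.7075 × 10.1000% + 0.2925 × 6.2025% = 8.9601%.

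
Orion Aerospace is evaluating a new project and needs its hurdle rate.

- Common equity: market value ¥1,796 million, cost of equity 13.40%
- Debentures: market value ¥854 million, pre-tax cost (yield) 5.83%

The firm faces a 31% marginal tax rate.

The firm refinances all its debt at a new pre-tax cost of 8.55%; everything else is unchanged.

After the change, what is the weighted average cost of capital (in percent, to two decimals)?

10.98%

After the change:
Total capital V = 1796 + 854 = 2650.
Equity: weight = 1796/2650 = 0.6777; cost = 13.4%.
Debentures: weight = 854/2650 = 0.3223; after-tax cost = 8.55% × (1 − 31%) = 5.8995%.
WACC = 0.6777 × 13.4000% + 0.3223 × 5.8995% = 10.9829%.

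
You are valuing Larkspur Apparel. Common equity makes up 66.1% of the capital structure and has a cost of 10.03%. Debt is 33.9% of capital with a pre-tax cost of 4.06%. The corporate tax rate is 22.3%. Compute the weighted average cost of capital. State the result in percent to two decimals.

7.70%

After-tax cost of debt = 4.06% × (1 − 22.3%) = 3.1546%.
WACC = 0.661 × 10.0300% + 0.339 × 3.1546% = 7.6992%.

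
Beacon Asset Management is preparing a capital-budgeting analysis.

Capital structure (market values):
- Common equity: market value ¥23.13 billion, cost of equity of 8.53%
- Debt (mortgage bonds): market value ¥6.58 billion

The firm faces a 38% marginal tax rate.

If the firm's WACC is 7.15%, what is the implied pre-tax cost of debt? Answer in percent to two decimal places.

Total capital V = 23.13 + 6.58 = 29.71.
Equity weight = 23.13/29.71 = 0.7785.
Mortgage bonds weight = 6.58/29.71 = 0.2215.
Equity contribution = 0.7785 × 8.53% = 6.6408%.
Remaining for debt = 7.15% − 6.6408% = 0.5092%.
Rd × (1 − 38%) × 0.2215 = 0.5092%  ⇒  Rd = 3.7081%.

3.71%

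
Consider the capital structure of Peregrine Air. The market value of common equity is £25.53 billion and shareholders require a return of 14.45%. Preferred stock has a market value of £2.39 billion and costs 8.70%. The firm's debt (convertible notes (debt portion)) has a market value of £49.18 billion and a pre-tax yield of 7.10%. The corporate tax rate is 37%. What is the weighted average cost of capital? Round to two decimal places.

7.91%

Total capital V = 25.53 + 2.39 + 49.18 = 77.1.
Equity: weight = 25.53/77.1 = 0.3311; cost = 14.45%.
Preferred: weight = 2.39/77.1 = 0.0310; cost = 8.7%.
Convertible notes (debt portion): weight = 49.18/77.1 = 0.6379; after-tax cost = 7.1% × (1 − 37%) = 4.4730%.
WACC = 0.3311 × 14.4500% + 0.0310 × 8.7000% + 0.6379 × 4.4730% = 7.9077%.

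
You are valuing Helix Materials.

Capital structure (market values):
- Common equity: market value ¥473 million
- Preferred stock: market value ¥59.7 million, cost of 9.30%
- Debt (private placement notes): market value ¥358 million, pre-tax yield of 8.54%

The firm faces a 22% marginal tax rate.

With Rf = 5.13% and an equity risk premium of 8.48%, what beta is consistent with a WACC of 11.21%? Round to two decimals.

1.15

Total capital V = 473 + 59.7 + 358 = 890.7.
Equity weight = 473/890.7 = 0.5310.
Preferred weight = 59.7/890.7 = 0.0670.
Private placement notes weight = 358/890.7 = 0.4019.
Debt contribution = 0.4019 × 8.54% × (1 − 22%) = 2.6773%.
Preferred contribution = 0.0670 × 9.3% = 0.6233%.
Required equity contribution = 11.21% − 3.3007% = 7.9093%  ⇒  Re = 14.8939%.
CAPM: 14.8939% = 5.13% + β × 8.48%  ⇒  β = 1.1514.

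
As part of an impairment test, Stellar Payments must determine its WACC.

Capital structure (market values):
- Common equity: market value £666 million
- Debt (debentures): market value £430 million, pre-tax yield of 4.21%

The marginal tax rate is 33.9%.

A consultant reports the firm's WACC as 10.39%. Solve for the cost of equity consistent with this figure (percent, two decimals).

15.30%

Total capital V = 666 + 430 = 1096.
Equity weight = 666/1096 = 0.6077.
Debentures weight = 430/1096 = 0.3923.
Debt contribution = 0.3923 × 4.21% × (1 − 33.9%) = 1.0918%.
Required equity contribution = 10.39% − 1.0918% = 9.2982%.
Re = 9.2982% / 0.6077 = 15.3015%.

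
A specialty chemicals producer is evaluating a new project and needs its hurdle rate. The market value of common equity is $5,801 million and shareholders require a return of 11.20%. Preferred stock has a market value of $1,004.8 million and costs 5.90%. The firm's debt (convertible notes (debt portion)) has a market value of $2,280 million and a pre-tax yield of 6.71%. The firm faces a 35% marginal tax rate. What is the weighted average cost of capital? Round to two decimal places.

8.90%

Total capital V = 5801 + 1004.8 + 2280 = 9085.8.
Equity: weight = 5801/9085.8 = 0.6385; cost = 11.2%.
Preferred: weight = 1004.8/9085.8 = 0.1106; cost = 5.9%.
Convertible notes (debt portion): weight = 2280/9085.8 = 0.2509; after-tax cost = 6.71% × (1 − 35%) = 4.3615%.
WACC = 0.6385 × 11.2000% + 0.1106 × 5.9000% + 0.2509 × 4.3615% = 8.8978%.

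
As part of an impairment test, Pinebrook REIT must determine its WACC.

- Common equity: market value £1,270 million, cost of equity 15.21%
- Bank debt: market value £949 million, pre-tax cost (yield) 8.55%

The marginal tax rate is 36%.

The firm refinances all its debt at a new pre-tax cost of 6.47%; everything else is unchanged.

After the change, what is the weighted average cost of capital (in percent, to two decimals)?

10.48%

After the change:
Total capital V = 1270 + 949 = 2219.
Equity: weight = 1270/2219 = 0.5723; cost = 15.21%.
Bank debt: weight = 949/2219 = 0.4277; after-tax cost = 6.47% × (1 − 36%) = 4.1408%.
WACC = 0.5723 × 15.2100% + 0.4277 × 4.1408% = 10.4760%.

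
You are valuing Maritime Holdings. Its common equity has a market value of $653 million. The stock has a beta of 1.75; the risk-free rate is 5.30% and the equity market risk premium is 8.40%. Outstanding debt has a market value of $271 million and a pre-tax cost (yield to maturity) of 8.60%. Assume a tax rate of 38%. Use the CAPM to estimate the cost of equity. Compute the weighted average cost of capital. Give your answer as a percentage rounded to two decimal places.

15.70%

Cost of equity via CAPM: Re = 5.3% + 1.75 × 8.4% = 20.0000%.
Total capital V = 653 + 271 = 924.
Equity: weight = 653/924 = 0.7067; cost = 20%.
Debt: weight = 271/924 = 0.2933; after-tax cost = 8.6% × (1 − 38%) = 5.3320%.
WACC = 0.7067 × 20.0000% + 0.2933 × 5.3320% = 15.6980%.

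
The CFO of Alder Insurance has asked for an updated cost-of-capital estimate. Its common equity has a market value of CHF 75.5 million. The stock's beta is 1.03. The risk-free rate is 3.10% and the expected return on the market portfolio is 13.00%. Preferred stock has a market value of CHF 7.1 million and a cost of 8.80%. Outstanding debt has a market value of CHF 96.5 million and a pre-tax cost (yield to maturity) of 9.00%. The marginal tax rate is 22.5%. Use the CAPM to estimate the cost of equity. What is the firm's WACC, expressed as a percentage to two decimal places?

Market risk premium = 13.0% − 3.1% = 9.9%.
Cost of equity via CAPM: Re = 3.1% + 1.03 × 9.9% = 13.2970%.
Total capital V = 75.5 + 7.1 + 96.5 = 179.1.
Equity: weight = 75.5/179.1 = 0.4216; cost = 13.297%.
Preferred: weight = 7.1/179.1 = 0.0396; cost = 8.8%.
Debt: weight = 96.5/179.1 = 0.5388; after-tax cost = 9% × (1 − 22.5%) = 6.9750%.
WACC = 0.4216 × 13.2970% + 0.0396 × 8.8000% + 0.5388 × 6.9750% = 9.7124%.

9.71%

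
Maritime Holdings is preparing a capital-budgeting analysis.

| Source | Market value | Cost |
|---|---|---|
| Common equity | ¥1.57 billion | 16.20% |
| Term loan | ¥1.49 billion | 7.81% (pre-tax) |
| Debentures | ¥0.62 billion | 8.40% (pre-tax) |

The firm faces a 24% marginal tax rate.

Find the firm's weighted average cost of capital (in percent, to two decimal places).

10.39%

Total capital V = 1.57 + 1.49 + 0.62 = 3.68.
Equity: weight = 1.57/3.68 = 0.4266; cost = 16.2%.
Term loan: weight = 1.49/3.68 = 0.4049; after-tax cost = 7.81% × (1 − 24%) = 5.9356%.
Debentures: weight = 0.62/3.68 = 0.1685; after-tax cost = 8.4% × (1 − 24%) = 6.3840%.
WACC = 0.4266 × 16.2000% + 0.4049 × 5.9356% + 0.1685 × 6.3840% = 10.3903%.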